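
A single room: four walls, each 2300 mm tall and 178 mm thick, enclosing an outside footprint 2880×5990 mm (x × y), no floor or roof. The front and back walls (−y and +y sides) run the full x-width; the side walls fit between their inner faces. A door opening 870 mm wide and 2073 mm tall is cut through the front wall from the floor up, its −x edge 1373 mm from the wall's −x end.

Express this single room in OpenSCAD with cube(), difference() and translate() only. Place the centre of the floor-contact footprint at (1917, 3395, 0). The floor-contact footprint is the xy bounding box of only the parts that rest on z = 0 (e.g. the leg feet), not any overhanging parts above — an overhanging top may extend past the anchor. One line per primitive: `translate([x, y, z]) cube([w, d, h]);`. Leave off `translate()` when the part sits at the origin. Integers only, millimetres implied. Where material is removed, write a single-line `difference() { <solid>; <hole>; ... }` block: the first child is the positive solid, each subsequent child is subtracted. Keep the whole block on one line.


difference() { translate([477, 400, 0]) cube([2880, 178, 2300]); translate([1850, 400, 0]) cube([870, 178, 2073]); }
translate([477, 6212, 0]) cube([2880, 178, 2300]);
translate([477, 578, 0]) cube([178, 5634, 2300]);
translate([3179, 578, 0]) cube([178, 5634, 2300]);


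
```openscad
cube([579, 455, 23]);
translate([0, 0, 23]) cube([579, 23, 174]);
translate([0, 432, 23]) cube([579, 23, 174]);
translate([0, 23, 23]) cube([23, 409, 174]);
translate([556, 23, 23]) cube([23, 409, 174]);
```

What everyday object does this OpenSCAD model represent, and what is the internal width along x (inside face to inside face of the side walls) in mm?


An open box. The internal width is 533 mm.

A 579×455 base slab with four walls standing on it — an open box. The base is 579 mm wide and the walls are 23 mm thick, so the internal width is 579 − 2 × 23 = 533 mm.


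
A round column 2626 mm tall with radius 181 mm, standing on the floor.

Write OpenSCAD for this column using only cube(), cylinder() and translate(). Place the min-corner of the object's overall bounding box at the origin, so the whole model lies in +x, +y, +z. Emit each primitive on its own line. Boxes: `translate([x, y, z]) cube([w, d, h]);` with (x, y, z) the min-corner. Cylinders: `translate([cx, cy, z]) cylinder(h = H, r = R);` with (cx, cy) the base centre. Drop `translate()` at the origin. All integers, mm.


translate([181, 181, 0]) cylinder(h = 2626, r = 181);


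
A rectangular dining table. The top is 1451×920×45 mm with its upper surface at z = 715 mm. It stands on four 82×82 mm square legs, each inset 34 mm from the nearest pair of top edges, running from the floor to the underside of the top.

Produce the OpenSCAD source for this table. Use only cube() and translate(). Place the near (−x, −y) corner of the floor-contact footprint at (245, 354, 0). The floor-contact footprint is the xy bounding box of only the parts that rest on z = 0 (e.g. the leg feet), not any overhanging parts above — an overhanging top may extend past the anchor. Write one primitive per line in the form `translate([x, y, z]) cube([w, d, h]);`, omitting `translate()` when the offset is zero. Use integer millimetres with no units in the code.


translate([211, 320, 670]) cube([1451, 920, 45]);
translate([245, 354, 0]) cube([82, 82, 670]);
translate([1546, 354, 0]) cube([82, 82, 670]);
translate([245, 1124, 0]) cube([82, 82, 670]);
translate([1546, 1124, 0]) cube([82, 82, 670]);


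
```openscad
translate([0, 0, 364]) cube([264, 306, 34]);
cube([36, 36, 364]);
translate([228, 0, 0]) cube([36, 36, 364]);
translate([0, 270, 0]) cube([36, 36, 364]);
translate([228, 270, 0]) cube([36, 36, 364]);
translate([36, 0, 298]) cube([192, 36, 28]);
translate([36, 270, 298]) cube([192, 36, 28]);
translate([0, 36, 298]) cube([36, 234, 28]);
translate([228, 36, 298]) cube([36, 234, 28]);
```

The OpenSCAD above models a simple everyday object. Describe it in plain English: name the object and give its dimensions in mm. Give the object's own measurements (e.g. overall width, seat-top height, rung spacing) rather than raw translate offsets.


A simple wooden stool: a rectangular seat 264 mm (x) by 306 mm (y), 34 mm thick, top face at z = 398 mm, on four square legs, each 36×36 mm in cross-section. The legs rest on z = 0, each flush with a corner of the seat. Four stretchers, 36 mm wide and 28 mm tall, connect adjacent legs with their undersides at z = 298 mm, each running between the inner faces of the legs it joins and aligned with the legs' outer faces on the other axis.


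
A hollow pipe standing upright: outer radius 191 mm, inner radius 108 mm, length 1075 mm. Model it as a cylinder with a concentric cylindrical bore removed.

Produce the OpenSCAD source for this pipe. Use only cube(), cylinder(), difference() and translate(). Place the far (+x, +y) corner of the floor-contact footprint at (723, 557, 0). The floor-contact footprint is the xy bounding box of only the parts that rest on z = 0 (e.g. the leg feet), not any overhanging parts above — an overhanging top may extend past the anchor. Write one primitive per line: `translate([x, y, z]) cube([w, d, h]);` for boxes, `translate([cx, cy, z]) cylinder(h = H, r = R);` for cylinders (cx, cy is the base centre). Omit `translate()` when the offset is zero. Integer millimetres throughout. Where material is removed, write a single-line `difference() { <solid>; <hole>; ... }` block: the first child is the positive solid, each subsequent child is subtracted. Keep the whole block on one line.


difference() { translate([532, 366, 0]) cylinder(h = 1075, r = 191); translate([532, 366, 0]) cylinder(h = 1075, r = 108); }


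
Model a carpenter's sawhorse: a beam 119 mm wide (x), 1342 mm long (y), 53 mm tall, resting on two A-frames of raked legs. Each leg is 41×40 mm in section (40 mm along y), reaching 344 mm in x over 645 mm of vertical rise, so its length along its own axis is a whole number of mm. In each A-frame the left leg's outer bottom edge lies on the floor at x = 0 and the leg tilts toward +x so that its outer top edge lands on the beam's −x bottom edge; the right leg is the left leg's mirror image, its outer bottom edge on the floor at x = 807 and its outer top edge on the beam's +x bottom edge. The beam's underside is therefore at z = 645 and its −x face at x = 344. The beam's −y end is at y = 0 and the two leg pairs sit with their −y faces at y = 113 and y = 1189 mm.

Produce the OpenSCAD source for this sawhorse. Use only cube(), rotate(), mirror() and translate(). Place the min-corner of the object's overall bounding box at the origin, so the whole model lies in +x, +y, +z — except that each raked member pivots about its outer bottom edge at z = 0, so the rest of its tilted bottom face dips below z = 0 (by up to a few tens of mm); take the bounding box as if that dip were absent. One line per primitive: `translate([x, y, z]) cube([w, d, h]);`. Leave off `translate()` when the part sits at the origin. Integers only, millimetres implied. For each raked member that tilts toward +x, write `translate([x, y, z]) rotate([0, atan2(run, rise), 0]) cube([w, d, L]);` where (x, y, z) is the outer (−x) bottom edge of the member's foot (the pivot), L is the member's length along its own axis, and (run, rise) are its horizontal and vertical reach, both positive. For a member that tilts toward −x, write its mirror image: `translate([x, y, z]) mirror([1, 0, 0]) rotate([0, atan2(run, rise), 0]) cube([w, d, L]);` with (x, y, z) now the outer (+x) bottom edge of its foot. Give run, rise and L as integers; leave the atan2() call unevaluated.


translate([344, 0, 645]) cube([119, 1342, 53]);
translate([0, 113, 0]) rotate([0, atan2(344, 645), 0]) cube([41, 40, 731]);
translate([807, 113, 0]) mirror([1, 0, 0]) rotate([0, atan2(344, 645), 0]) cube([41, 40, 731]);
translate([0, 1189, 0]) rotate([0, atan2(344, 645), 0]) cube([41, 40, 731]);
translate([807, 1189, 0]) mirror([1, 0, 0]) rotate([0, atan2(344, 645), 0]) cube([41, 40, 731]);


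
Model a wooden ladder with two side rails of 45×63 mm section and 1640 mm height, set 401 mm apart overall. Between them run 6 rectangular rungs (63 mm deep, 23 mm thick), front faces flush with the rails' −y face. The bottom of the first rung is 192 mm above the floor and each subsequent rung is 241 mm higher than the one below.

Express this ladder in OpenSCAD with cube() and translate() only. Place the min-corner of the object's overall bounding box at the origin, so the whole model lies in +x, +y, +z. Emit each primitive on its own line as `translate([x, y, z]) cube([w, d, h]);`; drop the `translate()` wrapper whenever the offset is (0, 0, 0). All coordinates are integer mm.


// rung span = 401 - 2*45 = 311
// rung[k] z = 192 + k*241
cube([45, 63, 1640]);
translate([356, 0, 0]) cube([45, 63, 1640]);
translate([45, 0, 192]) cube([311, 63, 23]);
translate([45, 0, 433]) cube([311, 63, 23]);
translate([45, 0, 674]) cube([311, 63, 23]);
translate([45, 0, 915]) cube([311, 63, 23]);
translate([45, 0, 1156]) cube([311, 63, 23]);
translate([45, 0, 1397]) cube([311, 63, 23]);


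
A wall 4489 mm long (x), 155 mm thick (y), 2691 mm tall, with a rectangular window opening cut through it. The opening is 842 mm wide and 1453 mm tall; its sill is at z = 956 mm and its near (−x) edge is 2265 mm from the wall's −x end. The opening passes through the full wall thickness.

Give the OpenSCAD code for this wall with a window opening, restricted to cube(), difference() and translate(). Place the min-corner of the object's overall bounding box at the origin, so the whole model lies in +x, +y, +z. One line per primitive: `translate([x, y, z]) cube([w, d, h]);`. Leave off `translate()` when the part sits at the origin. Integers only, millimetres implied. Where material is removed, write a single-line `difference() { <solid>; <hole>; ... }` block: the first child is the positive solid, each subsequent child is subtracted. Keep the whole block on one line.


difference() { cube([4489, 155, 2691]); translate([2265, 0, 956]) cube([842, 155, 1453]); }


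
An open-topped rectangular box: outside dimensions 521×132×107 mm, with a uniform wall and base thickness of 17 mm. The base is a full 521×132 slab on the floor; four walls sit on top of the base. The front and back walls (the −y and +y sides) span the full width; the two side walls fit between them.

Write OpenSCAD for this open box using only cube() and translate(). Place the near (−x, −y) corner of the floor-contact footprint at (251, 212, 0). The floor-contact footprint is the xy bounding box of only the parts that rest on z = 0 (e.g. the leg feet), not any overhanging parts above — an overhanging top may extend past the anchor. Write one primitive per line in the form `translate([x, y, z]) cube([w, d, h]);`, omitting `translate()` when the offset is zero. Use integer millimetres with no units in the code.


translate([251, 212, 0]) cube([521, 132, 17]);
translate([251, 212, 17]) cube([521, 17, 90]);
translate([251, 327, 17]) cube([521, 17, 90]);
translate([251, 229, 17]) cube([17, 98, 90]);
translate([755, 229, 17]) cube([17, 98, 90]);


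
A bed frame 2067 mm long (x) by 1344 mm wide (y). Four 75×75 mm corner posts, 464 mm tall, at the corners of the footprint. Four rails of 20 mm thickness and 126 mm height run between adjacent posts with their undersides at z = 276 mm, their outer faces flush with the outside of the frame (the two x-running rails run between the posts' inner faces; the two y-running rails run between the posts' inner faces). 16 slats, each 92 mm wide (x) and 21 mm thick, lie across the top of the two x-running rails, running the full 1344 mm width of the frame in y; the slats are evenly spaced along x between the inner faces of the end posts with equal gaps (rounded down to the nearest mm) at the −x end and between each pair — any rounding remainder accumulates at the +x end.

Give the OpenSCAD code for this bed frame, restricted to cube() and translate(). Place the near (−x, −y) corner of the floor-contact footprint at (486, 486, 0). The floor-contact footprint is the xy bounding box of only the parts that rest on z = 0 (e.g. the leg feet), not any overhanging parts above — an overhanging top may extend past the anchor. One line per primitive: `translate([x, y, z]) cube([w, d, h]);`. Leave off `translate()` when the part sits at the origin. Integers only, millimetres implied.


// slat z = rail_z + rail_h = 276 + 126 = 402
// slat gap = ⌊(1917 − 16·92) / 17⌋ = 26
translate([486, 486, 0]) cube([75, 75, 464]);
translate([486, 1755, 0]) cube([75, 75, 464]);
translate([2478, 486, 0]) cube([75, 75, 464]);
translate([2478, 1755, 0]) cube([75, 75, 464]);
translate([561, 486, 276]) cube([1917, 20, 126]);
translate([561, 1810, 276]) cube([1917, 20, 126]);
translate([486, 561, 276]) cube([20, 1194, 126]);
translate([2533, 561, 276]) cube([20, 1194, 126]);
translate([587, 486, 402]) cube([92, 1344, 21]);
translate([705, 486, 402]) cube([92, 1344, 21]);
translate([823, 486, 402]) cube([92, 1344, 21]);
translate([941, 486, 402]) cube([92, 1344, 21]);
translate([1059, 486, 402]) cube([92, 1344, 21]);
translate([1177, 486, 402]) cube([92, 1344, 21]);
translate([1295, 486, 402]) cube([92, 1344, 21]);
translate([1413, 486, 402]) cube([92, 1344, 21]);
translate([1531, 486, 402]) cube([92, 1344, 21]);
translate([1649, 486, 402]) cube([92, 1344, 21]);
translate([1767, 486, 402]) cube([92, 1344, 21]);
translate([1885, 486, 402]) cube([92, 1344, 21]);
translate([2003, 486, 402]) cube([92, 1344, 21]);
translate([2121, 486, 402]) cube([92, 1344, 21]);
translate([2239, 486, 402]) cube([92, 1344, 21]);
translate([2357, 486, 402]) cube([92, 1344, 21]);


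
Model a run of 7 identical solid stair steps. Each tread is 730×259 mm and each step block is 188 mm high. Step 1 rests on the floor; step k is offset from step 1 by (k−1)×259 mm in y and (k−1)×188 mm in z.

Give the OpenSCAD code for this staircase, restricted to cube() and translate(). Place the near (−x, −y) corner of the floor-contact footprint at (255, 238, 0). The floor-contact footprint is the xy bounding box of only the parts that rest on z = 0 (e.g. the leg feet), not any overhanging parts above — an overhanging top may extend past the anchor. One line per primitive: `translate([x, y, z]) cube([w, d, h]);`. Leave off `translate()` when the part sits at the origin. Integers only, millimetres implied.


translate([255, 238, 0]) cube([730, 259, 188]);
translate([255, 497, 188]) cube([730, 259, 188]);
translate([255, 756, 376]) cube([730, 259, 188]);
translate([255, 1015, 564]) cube([730, 259, 188]);
translate([255, 1274, 752]) cube([730, 259, 188]);
translate([255, 1533, 940]) cube([730, 259, 188]);
translate([255, 1792, 1128]) cube([730, 259, 188]);


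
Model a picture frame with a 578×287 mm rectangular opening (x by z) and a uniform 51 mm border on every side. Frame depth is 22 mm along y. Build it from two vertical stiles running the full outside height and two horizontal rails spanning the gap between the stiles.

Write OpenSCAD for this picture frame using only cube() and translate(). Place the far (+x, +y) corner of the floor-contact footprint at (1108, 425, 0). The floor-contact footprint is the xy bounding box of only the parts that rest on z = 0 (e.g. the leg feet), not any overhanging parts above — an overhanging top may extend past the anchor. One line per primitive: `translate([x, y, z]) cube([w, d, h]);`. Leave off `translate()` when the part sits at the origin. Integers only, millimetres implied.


translate([428, 403, 0]) cube([51, 22, 389]);
translate([1057, 403, 0]) cube([51, 22, 389]);
translate([479, 403, 0]) cube([578, 22, 51]);
translate([479, 403, 338]) cube([578, 22, 51]);


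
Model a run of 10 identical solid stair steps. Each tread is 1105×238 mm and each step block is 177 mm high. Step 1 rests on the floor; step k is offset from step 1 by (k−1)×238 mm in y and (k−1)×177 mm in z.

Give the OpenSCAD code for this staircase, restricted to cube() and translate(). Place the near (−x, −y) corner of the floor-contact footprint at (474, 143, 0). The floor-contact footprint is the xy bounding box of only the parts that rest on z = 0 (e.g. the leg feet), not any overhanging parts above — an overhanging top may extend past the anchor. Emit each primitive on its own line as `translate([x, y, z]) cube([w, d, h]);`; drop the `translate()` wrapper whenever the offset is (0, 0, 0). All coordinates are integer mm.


translate([474, 143, 0]) cube([1105, 238, 177]);
translate([474, 381, 177]) cube([1105, 238, 177]);
translate([474, 619, 354]) cube([1105, 238, 177]);
translate([474, 857, 531]) cube([1105, 238, 177]);
translate([474, 1095, 708]) cube([1105, 238, 177]);
translate([474, 1333, 885]) cube([1105, 238, 177]);
translate([474, 1571, 1062]) cube([1105, 238, 177]);
translate([474, 1809, 1239]) cube([1105, 238, 177]);
translate([474, 2047, 1416]) cube([1105, 238, 177]);
translate([474, 2285, 1593]) cube([1105, 238, 177]);


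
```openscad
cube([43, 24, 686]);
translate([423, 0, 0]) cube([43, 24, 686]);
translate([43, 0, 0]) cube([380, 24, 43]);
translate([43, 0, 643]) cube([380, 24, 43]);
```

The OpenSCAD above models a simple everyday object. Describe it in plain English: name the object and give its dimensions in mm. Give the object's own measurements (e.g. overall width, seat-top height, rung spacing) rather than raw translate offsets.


A rectangular picture frame lying in the x–z plane (depth along y). The opening is 380 mm wide (x) by 600 mm tall (z), surrounded by a border 43 mm wide on all four sides. The frame is 24 mm deep and is made of two full-height vertical stiles with two horizontal rails fitted between them.


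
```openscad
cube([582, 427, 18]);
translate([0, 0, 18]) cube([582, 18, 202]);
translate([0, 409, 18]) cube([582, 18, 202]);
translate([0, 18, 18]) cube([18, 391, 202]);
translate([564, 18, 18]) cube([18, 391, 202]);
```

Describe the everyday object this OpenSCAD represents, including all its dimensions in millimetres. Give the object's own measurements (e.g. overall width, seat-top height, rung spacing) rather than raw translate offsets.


An open-topped rectangular box: outside dimensions 582×427×220 mm, with a uniform wall and base thickness of 18 mm. The base is a full 582×427 slab on the floor; four walls sit on top of the base. The front and back walls (the −y and +y sides) span the full width; the two side walls fit between them.


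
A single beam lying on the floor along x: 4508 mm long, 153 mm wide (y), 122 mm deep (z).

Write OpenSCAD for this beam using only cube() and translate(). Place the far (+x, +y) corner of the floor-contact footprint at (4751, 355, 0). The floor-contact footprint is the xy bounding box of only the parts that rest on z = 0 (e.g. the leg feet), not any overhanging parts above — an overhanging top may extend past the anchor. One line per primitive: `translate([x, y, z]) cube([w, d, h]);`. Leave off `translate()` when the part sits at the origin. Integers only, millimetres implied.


translate([243, 202, 0]) cube([4508, 153, 122]);


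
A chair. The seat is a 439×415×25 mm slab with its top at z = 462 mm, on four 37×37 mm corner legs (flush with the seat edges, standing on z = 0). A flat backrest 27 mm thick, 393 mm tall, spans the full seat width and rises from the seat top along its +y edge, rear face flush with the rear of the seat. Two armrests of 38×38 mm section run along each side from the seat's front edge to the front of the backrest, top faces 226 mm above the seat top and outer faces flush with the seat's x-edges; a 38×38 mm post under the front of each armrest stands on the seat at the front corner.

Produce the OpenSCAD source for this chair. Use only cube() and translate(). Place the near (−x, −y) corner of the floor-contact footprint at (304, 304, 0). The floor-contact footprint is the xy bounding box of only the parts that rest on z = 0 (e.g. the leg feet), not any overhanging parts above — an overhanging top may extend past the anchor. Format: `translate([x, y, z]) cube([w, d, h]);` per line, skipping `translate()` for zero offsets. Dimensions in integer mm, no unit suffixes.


translate([304, 304, 437]) cube([439, 415, 25]);
translate([304, 304, 0]) cube([37, 37, 437]);
translate([706, 304, 0]) cube([37, 37, 437]);
translate([304, 682, 0]) cube([37, 37, 437]);
translate([706, 682, 0]) cube([37, 37, 437]);
translate([304, 692, 462]) cube([439, 27, 393]);
translate([304, 304, 650]) cube([38, 388, 38]);
translate([705, 304, 650]) cube([38, 388, 38]);
translate([304, 304, 462]) cube([38, 38, 188]);
translate([705, 304, 462]) cube([38, 38, 188]);


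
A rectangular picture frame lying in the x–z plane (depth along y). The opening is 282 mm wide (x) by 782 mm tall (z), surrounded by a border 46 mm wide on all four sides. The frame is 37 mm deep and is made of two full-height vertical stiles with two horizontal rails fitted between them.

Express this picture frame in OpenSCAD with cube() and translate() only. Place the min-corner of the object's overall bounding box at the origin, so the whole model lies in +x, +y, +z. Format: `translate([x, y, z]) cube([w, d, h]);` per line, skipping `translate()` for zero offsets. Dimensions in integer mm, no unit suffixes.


cube([46, 37, 874]);
translate([328, 0, 0]) cube([46, 37, 874]);
translate([46, 0, 0]) cube([282, 37, 46]);
translate([46, 0, 828]) cube([282, 37, 46]);


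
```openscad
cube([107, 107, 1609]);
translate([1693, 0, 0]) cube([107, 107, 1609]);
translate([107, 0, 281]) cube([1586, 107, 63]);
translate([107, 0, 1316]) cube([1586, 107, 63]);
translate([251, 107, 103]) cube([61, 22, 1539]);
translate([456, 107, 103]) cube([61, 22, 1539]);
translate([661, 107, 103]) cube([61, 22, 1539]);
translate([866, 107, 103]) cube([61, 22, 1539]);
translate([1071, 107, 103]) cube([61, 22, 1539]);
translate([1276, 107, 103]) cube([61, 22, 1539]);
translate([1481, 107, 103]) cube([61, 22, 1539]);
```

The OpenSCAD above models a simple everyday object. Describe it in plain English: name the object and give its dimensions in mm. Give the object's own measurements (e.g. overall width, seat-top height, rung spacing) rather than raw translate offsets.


A fence section. Two 107×107 mm posts, 1609 mm tall, stand on the floor with a clear span of 1586 mm between their inner faces. Two horizontal rails of 107×63 mm section span the gap between the posts with their undersides at z = 281 mm and z = 1316 mm, flush with the posts' −y face. 7 pickets, each 61 mm wide, 22 mm thick and 1539 mm tall, are fixed to the +y face of the rails with their bottoms at z = 103 mm, spaced across the span with a 144 mm gap after the −x post and between neighbouring pickets, with 151 mm left before the +x post.


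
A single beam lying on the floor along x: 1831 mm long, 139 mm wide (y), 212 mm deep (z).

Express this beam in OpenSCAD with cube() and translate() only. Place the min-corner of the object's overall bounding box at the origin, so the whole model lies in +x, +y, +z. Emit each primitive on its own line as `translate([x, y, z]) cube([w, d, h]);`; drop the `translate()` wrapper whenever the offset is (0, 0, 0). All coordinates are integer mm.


cube([1831, 139, 212]);


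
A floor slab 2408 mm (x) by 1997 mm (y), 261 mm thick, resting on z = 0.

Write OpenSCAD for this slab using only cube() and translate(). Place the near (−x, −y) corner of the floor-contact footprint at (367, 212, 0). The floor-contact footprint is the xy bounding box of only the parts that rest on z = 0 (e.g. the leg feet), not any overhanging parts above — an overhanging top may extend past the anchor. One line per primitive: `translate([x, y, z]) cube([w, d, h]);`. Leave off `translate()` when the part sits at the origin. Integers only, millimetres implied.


translate([367, 212, 0]) cube([2408, 1997, 261]);


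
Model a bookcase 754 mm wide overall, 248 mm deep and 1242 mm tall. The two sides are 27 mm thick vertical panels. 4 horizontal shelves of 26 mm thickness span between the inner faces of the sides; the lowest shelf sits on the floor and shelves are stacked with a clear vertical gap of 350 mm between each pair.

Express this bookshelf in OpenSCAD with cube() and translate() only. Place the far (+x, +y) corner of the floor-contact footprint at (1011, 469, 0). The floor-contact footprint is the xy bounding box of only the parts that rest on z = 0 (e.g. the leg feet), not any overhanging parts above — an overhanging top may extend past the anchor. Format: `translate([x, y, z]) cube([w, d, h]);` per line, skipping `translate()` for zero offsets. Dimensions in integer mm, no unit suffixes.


translate([257, 221, 0]) cube([27, 248, 1242]);
translate([984, 221, 0]) cube([27, 248, 1242]);
translate([284, 221, 0]) cube([700, 248, 26]);
translate([284, 221, 376]) cube([700, 248, 26]);
translate([284, 221, 752]) cube([700, 248, 26]);
translate([284, 221, 1128]) cube([700, 248, 26]);


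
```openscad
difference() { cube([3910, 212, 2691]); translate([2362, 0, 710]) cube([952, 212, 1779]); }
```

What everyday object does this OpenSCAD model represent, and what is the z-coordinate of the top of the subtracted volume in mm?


A wall with a window opening. The window head height is 2489 mm.

A wall with a rectangular opening subtracted — a window. Sill at z = 710, opening 1779 mm tall, so the head is at 710 + 1779 = 2489 mm.


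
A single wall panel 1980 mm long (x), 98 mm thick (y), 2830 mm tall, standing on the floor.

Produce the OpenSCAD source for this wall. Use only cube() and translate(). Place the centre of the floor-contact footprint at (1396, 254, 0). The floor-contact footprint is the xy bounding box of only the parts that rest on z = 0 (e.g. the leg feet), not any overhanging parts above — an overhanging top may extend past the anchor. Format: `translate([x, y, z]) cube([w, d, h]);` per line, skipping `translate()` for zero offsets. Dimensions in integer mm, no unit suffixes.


translate([406, 205, 0]) cube([1980, 98, 2830]);


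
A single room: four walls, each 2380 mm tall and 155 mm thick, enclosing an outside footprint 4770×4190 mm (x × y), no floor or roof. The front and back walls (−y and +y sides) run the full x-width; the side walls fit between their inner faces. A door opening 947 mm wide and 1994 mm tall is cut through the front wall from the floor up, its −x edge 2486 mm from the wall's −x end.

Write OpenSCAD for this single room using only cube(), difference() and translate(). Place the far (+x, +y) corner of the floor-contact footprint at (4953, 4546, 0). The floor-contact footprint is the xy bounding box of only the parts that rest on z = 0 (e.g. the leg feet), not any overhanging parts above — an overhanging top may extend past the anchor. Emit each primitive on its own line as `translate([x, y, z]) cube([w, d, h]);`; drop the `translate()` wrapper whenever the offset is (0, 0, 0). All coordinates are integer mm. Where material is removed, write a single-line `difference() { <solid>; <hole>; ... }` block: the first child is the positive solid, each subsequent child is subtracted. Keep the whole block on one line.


difference() { translate([183, 356, 0]) cube([4770, 155, 2380]); translate([2669, 356, 0]) cube([947, 155, 1994]); }
translate([183, 4391, 0]) cube([4770, 155, 2380]);
translate([183, 511, 0]) cube([155, 3880, 2380]);
translate([4798, 511, 0]) cube([155, 3880, 2380]);


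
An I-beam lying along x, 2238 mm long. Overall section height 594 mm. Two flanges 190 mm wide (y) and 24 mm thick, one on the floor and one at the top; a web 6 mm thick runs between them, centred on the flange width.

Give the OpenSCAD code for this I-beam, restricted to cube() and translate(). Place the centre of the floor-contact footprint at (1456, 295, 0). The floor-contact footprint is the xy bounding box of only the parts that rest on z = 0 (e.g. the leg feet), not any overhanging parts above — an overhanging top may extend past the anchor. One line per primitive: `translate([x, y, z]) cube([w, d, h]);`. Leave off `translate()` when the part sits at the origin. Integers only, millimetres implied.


translate([337, 200, 0]) cube([2238, 190, 24]);
translate([337, 292, 24]) cube([2238, 6, 546]);
translate([337, 200, 570]) cube([2238, 190, 24]);


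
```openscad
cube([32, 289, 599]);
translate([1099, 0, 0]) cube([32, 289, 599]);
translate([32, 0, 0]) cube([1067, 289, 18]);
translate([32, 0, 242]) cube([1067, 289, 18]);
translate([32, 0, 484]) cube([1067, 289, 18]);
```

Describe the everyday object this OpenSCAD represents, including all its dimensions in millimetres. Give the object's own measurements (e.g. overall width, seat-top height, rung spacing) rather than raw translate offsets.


An open bookshelf. Two side panels, each 32 mm thick, 289 mm deep and 599 mm tall, stand 1131 mm apart (outside-to-outside). Between them sit 3 shelves, each 18 mm thick and 289 mm deep, spanning the full gap between the sides. The bottom shelf rests on the floor (its underside at z = 0) and the clear gap between one shelf's top and the next shelf's underside is 224 mm.


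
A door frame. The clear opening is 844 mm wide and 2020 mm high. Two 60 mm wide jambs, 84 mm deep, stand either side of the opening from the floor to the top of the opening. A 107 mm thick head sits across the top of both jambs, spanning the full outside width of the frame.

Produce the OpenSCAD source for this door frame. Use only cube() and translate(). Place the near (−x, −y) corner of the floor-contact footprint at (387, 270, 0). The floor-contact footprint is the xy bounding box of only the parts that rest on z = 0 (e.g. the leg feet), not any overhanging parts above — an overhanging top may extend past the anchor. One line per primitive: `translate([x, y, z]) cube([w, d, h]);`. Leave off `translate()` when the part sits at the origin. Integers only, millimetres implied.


translate([387, 270, 0]) cube([60, 84, 2020]);
translate([1291, 270, 0]) cube([60, 84, 2020]);
translate([387, 270, 2020]) cube([964, 84, 107]);


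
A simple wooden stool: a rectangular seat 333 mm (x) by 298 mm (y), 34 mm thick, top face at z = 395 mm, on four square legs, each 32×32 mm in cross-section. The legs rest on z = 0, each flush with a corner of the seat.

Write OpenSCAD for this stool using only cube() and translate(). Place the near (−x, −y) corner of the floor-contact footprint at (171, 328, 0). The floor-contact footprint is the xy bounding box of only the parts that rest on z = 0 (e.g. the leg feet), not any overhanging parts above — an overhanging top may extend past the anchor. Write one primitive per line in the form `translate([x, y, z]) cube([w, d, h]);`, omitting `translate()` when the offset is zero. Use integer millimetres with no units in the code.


translate([171, 328, 361]) cube([333, 298, 34]);
translate([171, 328, 0]) cube([32, 32, 361]);
translate([472, 328, 0]) cube([32, 32, 361]);
translate([171, 594, 0]) cube([32, 32, 361]);
translate([472, 594, 0]) cube([32, 32, 361]);


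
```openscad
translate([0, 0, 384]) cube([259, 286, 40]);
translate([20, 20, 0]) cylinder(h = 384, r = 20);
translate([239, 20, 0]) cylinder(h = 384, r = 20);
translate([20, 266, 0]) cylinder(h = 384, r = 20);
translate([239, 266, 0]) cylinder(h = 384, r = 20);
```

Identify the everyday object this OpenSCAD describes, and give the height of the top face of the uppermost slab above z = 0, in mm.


A stool. The seat height is 424 mm.

A 259×286×40 slab at z = 384 on four corner cylinders — a stool. The seat top is 384 + 40 = 424 mm.


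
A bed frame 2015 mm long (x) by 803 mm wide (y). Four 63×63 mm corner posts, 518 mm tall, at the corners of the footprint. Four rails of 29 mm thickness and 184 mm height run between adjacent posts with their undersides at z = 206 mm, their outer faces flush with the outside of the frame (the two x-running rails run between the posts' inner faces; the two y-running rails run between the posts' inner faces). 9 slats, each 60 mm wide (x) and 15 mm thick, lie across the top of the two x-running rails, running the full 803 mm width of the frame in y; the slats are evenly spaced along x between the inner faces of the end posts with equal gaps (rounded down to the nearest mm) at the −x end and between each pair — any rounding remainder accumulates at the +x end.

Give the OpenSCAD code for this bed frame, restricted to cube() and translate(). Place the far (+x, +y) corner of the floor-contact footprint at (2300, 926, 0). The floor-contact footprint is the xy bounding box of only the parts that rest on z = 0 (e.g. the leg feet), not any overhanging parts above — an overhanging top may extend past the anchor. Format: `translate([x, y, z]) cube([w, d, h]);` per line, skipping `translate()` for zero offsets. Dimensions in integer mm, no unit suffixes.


translate([285, 123, 0]) cube([63, 63, 518]);
translate([285, 863, 0]) cube([63, 63, 518]);
translate([2237, 123, 0]) cube([63, 63, 518]);
translate([2237, 863, 0]) cube([63, 63, 518]);
translate([348, 123, 206]) cube([1889, 29, 184]);
translate([348, 897, 206]) cube([1889, 29, 184]);
translate([285, 186, 206]) cube([29, 677, 184]);
translate([2271, 186, 206]) cube([29, 677, 184]);
translate([482, 123, 390]) cube([60, 803, 15]);
translate([676, 123, 390]) cube([60, 803, 15]);
translate([870, 123, 390]) cube([60, 803, 15]);
translate([1064, 123, 390]) cube([60, 803, 15]);
translate([1258, 123, 390]) cube([60, 803, 15]);
translate([1452, 123, 390]) cube([60, 803, 15]);
translate([1646, 123, 390]) cube([60, 803, 15]);
translate([1840, 123, 390]) cube([60, 803, 15]);
translate([2034, 123, 390]) cube([60, 803, 15]);


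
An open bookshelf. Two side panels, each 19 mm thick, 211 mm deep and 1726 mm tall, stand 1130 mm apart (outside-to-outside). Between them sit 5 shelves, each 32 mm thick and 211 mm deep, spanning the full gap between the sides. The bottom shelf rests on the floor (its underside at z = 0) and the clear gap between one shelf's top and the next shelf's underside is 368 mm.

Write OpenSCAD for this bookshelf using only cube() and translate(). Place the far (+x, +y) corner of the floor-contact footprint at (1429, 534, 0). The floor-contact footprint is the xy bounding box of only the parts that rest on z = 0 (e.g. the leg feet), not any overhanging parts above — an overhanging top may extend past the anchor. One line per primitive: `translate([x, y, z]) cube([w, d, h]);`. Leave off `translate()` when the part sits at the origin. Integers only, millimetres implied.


translate([299, 323, 0]) cube([19, 211, 1726]);
translate([1410, 323, 0]) cube([19, 211, 1726]);
translate([318, 323, 0]) cube([1092, 211, 32]);
translate([318, 323, 400]) cube([1092, 211, 32]);
translate([318, 323, 800]) cube([1092, 211, 32]);
translate([318, 323, 1200]) cube([1092, 211, 32]);
translate([318, 323, 1600]) cube([1092, 211, 32]);


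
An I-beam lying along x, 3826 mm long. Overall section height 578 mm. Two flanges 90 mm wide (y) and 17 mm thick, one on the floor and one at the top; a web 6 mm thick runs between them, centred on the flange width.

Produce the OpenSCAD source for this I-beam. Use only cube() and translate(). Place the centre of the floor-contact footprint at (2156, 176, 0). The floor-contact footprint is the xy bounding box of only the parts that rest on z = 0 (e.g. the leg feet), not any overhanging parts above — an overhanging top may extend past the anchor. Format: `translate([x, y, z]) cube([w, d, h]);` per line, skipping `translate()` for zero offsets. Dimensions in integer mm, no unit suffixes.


translate([243, 131, 0]) cube([3826, 90, 17]);
translate([243, 173, 17]) cube([3826, 6, 544]);
translate([243, 131, 561]) cube([3826, 90, 17]);


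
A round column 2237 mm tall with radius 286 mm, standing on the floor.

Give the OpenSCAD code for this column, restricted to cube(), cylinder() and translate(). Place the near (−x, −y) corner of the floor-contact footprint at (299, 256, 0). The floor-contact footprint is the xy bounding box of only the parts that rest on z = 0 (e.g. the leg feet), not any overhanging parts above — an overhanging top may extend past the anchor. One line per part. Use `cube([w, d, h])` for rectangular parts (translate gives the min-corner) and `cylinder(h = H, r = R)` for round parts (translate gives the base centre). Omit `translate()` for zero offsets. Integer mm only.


translate([585, 542, 0]) cylinder(h = 2237, r = 286);


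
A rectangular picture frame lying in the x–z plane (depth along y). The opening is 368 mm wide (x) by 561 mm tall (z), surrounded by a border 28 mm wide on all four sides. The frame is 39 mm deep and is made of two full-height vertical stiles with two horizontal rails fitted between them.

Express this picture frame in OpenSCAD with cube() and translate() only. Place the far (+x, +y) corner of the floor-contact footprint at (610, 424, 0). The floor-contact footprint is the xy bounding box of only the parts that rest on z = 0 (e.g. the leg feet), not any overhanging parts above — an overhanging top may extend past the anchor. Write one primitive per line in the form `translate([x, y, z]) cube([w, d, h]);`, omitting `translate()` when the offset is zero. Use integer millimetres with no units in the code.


translate([186, 385, 0]) cube([28, 39, 617]);
translate([582, 385, 0]) cube([28, 39, 617]);
translate([214, 385, 0]) cube([368, 39, 28]);
translate([214, 385, 589]) cube([368, 39, 28]);


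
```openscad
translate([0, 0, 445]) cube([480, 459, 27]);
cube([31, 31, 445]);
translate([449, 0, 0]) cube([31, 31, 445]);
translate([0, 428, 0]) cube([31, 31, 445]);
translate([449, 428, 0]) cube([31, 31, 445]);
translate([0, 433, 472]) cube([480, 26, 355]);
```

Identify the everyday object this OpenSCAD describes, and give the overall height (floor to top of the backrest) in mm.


A chair. The overall height is 827 mm.

A slab on four corner posts with a tall panel at the back — a chair. The seat slab sits at z = 445 with thickness 27, and the 355 mm backrest starts at the seat top, so the overall height is 445 + 27 + 355 = 827 mm.


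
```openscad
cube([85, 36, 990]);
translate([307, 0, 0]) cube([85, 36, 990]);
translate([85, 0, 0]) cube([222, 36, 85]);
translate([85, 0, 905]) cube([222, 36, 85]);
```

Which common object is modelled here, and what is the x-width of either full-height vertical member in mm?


A picture frame. The border width is 85 mm.

Four thin pieces enclosing a rectangular opening — a picture frame. The two full-height stiles are 990 mm tall; the top rail sits at z = 905 and is 85 mm tall, so the border above the opening is 990 − 905 = 85 mm, matching the stile x-width.


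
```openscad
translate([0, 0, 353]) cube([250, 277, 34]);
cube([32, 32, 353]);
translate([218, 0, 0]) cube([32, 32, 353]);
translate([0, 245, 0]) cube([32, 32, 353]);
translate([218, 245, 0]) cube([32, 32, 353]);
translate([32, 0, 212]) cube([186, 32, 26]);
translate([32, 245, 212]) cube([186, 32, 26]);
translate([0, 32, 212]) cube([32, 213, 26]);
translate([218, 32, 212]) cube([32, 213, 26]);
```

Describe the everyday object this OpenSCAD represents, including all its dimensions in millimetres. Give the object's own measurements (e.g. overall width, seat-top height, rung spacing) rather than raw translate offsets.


A simple wooden stool: a rectangular seat 250 mm (x) by 277 mm (y), 34 mm thick, top face at z = 387 mm, on four square legs, each 32×32 mm in cross-section. The legs rest on z = 0, each flush with a corner of the seat. Four stretchers, 32 mm wide and 26 mm tall, connect adjacent legs with their undersides at z = 212 mm, each running between the inner faces of the legs it joins and aligned with the legs' outer faces on the other axis.


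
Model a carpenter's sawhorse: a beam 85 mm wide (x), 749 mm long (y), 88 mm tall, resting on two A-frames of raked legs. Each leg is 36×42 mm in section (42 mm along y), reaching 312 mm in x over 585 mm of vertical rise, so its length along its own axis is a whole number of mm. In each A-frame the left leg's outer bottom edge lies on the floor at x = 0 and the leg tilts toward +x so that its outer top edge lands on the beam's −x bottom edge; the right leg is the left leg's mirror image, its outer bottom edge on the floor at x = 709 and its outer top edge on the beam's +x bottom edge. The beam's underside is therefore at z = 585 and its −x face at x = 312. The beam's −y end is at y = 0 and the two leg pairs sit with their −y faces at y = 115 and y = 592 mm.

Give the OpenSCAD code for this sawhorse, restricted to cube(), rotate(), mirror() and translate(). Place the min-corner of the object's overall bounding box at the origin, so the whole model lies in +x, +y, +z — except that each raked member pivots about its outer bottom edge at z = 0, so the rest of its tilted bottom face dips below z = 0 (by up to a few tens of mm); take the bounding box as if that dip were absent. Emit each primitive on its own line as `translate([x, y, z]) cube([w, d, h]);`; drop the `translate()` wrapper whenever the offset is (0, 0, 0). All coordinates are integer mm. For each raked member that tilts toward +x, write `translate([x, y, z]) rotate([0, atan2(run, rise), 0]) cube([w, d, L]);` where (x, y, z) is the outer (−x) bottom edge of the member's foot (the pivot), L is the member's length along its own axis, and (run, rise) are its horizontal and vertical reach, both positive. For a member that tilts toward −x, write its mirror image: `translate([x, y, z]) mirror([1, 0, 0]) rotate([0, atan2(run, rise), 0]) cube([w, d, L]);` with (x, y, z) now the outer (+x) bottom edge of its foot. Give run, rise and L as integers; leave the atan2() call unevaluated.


translate([312, 0, 585]) cube([85, 749, 88]);
translate([0, 115, 0]) rotate([0, atan2(312, 585), 0]) cube([36, 42, 663]);
translate([709, 115, 0]) mirror([1, 0, 0]) rotate([0, atan2(312, 585), 0]) cube([36, 42, 663]);
translate([0, 592, 0]) rotate([0, atan2(312, 585), 0]) cube([36, 42, 663]);
translate([709, 592, 0]) mirror([1, 0, 0]) rotate([0, atan2(312, 585), 0]) cube([36, 42, 663]);
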